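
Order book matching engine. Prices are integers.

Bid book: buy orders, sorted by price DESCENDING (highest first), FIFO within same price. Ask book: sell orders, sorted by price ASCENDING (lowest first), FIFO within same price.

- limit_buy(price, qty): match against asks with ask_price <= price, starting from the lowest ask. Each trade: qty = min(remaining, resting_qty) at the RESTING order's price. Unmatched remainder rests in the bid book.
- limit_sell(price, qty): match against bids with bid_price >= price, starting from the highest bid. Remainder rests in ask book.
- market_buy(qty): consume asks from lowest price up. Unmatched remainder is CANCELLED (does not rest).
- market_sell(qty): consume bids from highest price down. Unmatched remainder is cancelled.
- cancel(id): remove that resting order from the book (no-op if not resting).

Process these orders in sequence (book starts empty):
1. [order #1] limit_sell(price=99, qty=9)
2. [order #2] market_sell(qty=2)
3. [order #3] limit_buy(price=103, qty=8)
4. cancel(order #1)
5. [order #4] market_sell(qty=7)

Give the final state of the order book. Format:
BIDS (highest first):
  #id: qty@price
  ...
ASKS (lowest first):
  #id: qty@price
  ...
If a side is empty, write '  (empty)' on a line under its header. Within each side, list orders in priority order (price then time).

After op 1 [order #1] limit_sell(price=99, qty=9): fills=none; bids=[-] asks=[#1:9@99]
After op 2 [order #2] market_sell(qty=2): fills=none; bids=[-] asks=[#1:9@99]
After op 3 [order #3] limit_buy(price=103, qty=8): fills=#3x#1:8@99; bids=[-] asks=[#1:1@99]
After op 4 cancel(order #1): fills=none; bids=[-] asks=[-]
After op 5 [order #4] market_sell(qty=7): fills=none; bids=[-] asks=[-]

Answer: BIDS (highest first):
  (empty)
ASKS (lowest first):
  (empty)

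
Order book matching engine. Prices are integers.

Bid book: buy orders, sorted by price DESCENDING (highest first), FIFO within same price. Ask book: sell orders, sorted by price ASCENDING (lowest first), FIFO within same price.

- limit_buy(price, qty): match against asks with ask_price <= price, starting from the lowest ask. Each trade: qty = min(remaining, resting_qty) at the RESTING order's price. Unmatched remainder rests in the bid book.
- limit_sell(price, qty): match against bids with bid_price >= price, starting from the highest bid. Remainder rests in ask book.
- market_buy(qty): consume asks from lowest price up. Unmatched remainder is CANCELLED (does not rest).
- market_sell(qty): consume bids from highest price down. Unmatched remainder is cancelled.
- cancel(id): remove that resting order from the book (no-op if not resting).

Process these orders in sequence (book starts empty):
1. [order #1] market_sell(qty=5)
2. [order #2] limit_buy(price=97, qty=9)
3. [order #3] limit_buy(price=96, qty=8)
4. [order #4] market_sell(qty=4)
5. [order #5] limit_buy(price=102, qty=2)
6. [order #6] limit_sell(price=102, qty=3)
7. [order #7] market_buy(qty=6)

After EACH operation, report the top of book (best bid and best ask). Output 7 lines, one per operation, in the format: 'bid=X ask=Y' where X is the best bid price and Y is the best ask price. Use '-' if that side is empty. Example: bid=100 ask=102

After op 1 [order #1] market_sell(qty=5): fills=none; bids=[-] asks=[-]
After op 2 [order #2] limit_buy(price=97, qty=9): fills=none; bids=[#2:9@97] asks=[-]
After op 3 [order #3] limit_buy(price=96, qty=8): fills=none; bids=[#2:9@97 #3:8@96] asks=[-]
After op 4 [order #4] market_sell(qty=4): fills=#2x#4:4@97; bids=[#2:5@97 #3:8@96] asks=[-]
After op 5 [order #5] limit_buy(price=102, qty=2): fills=none; bids=[#5:2@102 #2:5@97 #3:8@96] asks=[-]
After op 6 [order #6] limit_sell(price=102, qty=3): fills=#5x#6:2@102; bids=[#2:5@97 #3:8@96] asks=[#6:1@102]
After op 7 [order #7] market_buy(qty=6): fills=#7x#6:1@102; bids=[#2:5@97 #3:8@96] asks=[-]

Answer: bid=- ask=-
bid=97 ask=-
bid=97 ask=-
bid=97 ask=-
bid=102 ask=-
bid=97 ask=102
bid=97 ask=-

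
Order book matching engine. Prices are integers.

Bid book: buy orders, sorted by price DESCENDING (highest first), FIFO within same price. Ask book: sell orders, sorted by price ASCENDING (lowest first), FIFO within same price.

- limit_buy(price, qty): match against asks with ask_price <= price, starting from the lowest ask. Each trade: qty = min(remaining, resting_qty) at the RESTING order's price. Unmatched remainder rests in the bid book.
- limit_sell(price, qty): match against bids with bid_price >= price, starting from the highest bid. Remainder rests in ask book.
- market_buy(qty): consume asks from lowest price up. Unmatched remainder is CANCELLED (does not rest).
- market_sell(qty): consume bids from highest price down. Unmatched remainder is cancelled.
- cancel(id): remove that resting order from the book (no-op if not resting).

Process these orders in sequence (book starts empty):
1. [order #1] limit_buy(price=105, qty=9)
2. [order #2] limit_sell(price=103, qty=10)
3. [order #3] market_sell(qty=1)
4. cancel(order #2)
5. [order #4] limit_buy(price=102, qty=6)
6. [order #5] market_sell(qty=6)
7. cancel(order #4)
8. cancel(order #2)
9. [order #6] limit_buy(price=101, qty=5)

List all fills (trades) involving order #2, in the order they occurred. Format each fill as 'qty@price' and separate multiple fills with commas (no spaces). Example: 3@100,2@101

After op 1 [order #1] limit_buy(price=105, qty=9): fills=none; bids=[#1:9@105] asks=[-]
After op 2 [order #2] limit_sell(price=103, qty=10): fills=#1x#2:9@105; bids=[-] asks=[#2:1@103]
After op 3 [order #3] market_sell(qty=1): fills=none; bids=[-] asks=[#2:1@103]
After op 4 cancel(order #2): fills=none; bids=[-] asks=[-]
After op 5 [order #4] limit_buy(price=102, qty=6): fills=none; bids=[#4:6@102] asks=[-]
After op 6 [order #5] market_sell(qty=6): fills=#4x#5:6@102; bids=[-] asks=[-]
After op 7 cancel(order #4): fills=none; bids=[-] asks=[-]
After op 8 cancel(order #2): fills=none; bids=[-] asks=[-]
After op 9 [order #6] limit_buy(price=101, qty=5): fills=none; bids=[#6:5@101] asks=[-]

Answer: 9@105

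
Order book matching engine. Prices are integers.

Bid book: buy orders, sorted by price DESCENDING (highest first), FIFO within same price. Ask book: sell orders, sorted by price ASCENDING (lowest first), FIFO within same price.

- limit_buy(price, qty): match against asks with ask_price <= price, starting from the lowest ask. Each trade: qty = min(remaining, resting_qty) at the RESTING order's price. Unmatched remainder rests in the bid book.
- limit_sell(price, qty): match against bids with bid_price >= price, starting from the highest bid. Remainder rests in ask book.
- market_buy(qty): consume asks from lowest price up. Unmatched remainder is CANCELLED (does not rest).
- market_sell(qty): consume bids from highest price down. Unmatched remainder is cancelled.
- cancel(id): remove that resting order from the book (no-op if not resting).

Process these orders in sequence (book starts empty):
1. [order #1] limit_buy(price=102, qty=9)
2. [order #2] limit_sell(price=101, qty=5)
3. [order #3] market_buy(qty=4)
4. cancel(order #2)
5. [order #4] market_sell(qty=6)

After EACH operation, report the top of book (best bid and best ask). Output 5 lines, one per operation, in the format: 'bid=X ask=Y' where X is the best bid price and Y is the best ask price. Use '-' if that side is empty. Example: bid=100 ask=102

Answer: bid=102 ask=-
bid=102 ask=-
bid=102 ask=-
bid=102 ask=-
bid=- ask=-

Derivation:
After op 1 [order #1] limit_buy(price=102, qty=9): fills=none; bids=[#1:9@102] asks=[-]
After op 2 [order #2] limit_sell(price=101, qty=5): fills=#1x#2:5@102; bids=[#1:4@102] asks=[-]
After op 3 [order #3] market_buy(qty=4): fills=none; bids=[#1:4@102] asks=[-]
After op 4 cancel(order #2): fills=none; bids=[#1:4@102] asks=[-]
After op 5 [order #4] market_sell(qty=6): fills=#1x#4:4@102; bids=[-] asks=[-]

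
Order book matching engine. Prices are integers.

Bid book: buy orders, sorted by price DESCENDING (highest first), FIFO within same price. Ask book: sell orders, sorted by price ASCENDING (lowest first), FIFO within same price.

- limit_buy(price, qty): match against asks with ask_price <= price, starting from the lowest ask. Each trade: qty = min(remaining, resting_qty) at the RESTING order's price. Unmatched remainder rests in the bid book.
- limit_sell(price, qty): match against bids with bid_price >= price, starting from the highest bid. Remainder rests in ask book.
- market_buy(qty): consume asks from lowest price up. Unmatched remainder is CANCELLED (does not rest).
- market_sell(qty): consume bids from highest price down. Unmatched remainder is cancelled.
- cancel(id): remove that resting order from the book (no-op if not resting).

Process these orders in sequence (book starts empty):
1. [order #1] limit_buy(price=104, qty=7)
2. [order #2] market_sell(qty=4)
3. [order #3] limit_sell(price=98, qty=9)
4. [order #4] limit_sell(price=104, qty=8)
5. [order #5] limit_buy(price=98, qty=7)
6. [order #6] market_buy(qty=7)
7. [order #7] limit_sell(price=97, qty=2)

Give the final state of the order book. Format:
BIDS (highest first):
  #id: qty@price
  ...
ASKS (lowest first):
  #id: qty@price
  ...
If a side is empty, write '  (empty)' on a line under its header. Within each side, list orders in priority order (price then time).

Answer: BIDS (highest first):
  (empty)
ASKS (lowest first):
  #7: 1@97
  #4: 1@104

Derivation:
After op 1 [order #1] limit_buy(price=104, qty=7): fills=none; bids=[#1:7@104] asks=[-]
After op 2 [order #2] market_sell(qty=4): fills=#1x#2:4@104; bids=[#1:3@104] asks=[-]
After op 3 [order #3] limit_sell(price=98, qty=9): fills=#1x#3:3@104; bids=[-] asks=[#3:6@98]
After op 4 [order #4] limit_sell(price=104, qty=8): fills=none; bids=[-] asks=[#3:6@98 #4:8@104]
After op 5 [order #5] limit_buy(price=98, qty=7): fills=#5x#3:6@98; bids=[#5:1@98] asks=[#4:8@104]
After op 6 [order #6] market_buy(qty=7): fills=#6x#4:7@104; bids=[#5:1@98] asks=[#4:1@104]
After op 7 [order #7] limit_sell(price=97, qty=2): fills=#5x#7:1@98; bids=[-] asks=[#7:1@97 #4:1@104]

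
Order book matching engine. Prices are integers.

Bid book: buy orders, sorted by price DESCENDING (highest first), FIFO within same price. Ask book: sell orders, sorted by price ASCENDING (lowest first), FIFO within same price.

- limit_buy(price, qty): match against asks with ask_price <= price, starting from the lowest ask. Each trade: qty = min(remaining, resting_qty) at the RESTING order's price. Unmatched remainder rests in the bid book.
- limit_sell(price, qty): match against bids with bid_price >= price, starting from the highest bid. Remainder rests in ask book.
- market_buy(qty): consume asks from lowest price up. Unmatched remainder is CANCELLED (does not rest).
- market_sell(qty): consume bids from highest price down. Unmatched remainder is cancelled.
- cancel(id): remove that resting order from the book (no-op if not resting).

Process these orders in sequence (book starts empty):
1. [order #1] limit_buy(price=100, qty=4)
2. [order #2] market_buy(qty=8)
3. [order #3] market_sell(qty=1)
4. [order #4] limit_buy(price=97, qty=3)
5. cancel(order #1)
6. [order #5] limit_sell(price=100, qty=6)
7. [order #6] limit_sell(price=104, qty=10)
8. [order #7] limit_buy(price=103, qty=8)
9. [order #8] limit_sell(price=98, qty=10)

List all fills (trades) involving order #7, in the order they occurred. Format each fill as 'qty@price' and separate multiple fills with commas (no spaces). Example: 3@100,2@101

After op 1 [order #1] limit_buy(price=100, qty=4): fills=none; bids=[#1:4@100] asks=[-]
After op 2 [order #2] market_buy(qty=8): fills=none; bids=[#1:4@100] asks=[-]
After op 3 [order #3] market_sell(qty=1): fills=#1x#3:1@100; bids=[#1:3@100] asks=[-]
After op 4 [order #4] limit_buy(price=97, qty=3): fills=none; bids=[#1:3@100 #4:3@97] asks=[-]
After op 5 cancel(order #1): fills=none; bids=[#4:3@97] asks=[-]
After op 6 [order #5] limit_sell(price=100, qty=6): fills=none; bids=[#4:3@97] asks=[#5:6@100]
After op 7 [order #6] limit_sell(price=104, qty=10): fills=none; bids=[#4:3@97] asks=[#5:6@100 #6:10@104]
After op 8 [order #7] limit_buy(price=103, qty=8): fills=#7x#5:6@100; bids=[#7:2@103 #4:3@97] asks=[#6:10@104]
After op 9 [order #8] limit_sell(price=98, qty=10): fills=#7x#8:2@103; bids=[#4:3@97] asks=[#8:8@98 #6:10@104]

Answer: 6@100,2@103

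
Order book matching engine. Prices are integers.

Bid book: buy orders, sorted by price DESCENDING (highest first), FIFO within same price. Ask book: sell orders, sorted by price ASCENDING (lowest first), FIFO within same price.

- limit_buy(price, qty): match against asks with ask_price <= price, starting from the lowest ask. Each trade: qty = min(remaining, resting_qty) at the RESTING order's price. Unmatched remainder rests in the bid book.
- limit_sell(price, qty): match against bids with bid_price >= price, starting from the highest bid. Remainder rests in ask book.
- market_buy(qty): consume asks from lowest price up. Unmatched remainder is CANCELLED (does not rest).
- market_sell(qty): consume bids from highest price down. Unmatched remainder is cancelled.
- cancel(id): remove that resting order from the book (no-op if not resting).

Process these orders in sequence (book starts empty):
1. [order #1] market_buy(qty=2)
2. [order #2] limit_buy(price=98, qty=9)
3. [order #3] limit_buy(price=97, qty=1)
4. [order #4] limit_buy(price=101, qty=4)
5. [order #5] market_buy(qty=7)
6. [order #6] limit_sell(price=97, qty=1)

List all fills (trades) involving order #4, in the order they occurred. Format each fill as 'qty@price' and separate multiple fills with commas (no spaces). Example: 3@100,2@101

After op 1 [order #1] market_buy(qty=2): fills=none; bids=[-] asks=[-]
After op 2 [order #2] limit_buy(price=98, qty=9): fills=none; bids=[#2:9@98] asks=[-]
After op 3 [order #3] limit_buy(price=97, qty=1): fills=none; bids=[#2:9@98 #3:1@97] asks=[-]
After op 4 [order #4] limit_buy(price=101, qty=4): fills=none; bids=[#4:4@101 #2:9@98 #3:1@97] asks=[-]
After op 5 [order #5] market_buy(qty=7): fills=none; bids=[#4:4@101 #2:9@98 #3:1@97] asks=[-]
After op 6 [order #6] limit_sell(price=97, qty=1): fills=#4x#6:1@101; bids=[#4:3@101 #2:9@98 #3:1@97] asks=[-]

Answer: 1@101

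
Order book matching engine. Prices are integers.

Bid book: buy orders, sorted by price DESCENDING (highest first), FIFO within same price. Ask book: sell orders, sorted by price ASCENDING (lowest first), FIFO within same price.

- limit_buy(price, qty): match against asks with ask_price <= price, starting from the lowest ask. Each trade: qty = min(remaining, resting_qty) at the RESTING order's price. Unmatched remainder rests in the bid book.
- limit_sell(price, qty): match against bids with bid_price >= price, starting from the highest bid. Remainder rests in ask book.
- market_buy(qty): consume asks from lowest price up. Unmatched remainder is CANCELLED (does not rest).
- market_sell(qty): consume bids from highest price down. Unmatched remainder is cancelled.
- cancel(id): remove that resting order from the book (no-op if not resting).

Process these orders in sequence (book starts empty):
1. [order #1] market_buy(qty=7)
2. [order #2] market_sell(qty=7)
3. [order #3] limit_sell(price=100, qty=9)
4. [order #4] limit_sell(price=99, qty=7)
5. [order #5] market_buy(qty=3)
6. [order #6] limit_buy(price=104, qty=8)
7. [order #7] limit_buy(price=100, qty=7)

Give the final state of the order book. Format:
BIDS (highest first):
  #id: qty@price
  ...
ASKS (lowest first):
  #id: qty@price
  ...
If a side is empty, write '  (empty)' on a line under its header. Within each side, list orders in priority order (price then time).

After op 1 [order #1] market_buy(qty=7): fills=none; bids=[-] asks=[-]
After op 2 [order #2] market_sell(qty=7): fills=none; bids=[-] asks=[-]
After op 3 [order #3] limit_sell(price=100, qty=9): fills=none; bids=[-] asks=[#3:9@100]
After op 4 [order #4] limit_sell(price=99, qty=7): fills=none; bids=[-] asks=[#4:7@99 #3:9@100]
After op 5 [order #5] market_buy(qty=3): fills=#5x#4:3@99; bids=[-] asks=[#4:4@99 #3:9@100]
After op 6 [order #6] limit_buy(price=104, qty=8): fills=#6x#4:4@99 #6x#3:4@100; bids=[-] asks=[#3:5@100]
After op 7 [order #7] limit_buy(price=100, qty=7): fills=#7x#3:5@100; bids=[#7:2@100] asks=[-]

Answer: BIDS (highest first):
  #7: 2@100
ASKS (lowest first):
  (empty)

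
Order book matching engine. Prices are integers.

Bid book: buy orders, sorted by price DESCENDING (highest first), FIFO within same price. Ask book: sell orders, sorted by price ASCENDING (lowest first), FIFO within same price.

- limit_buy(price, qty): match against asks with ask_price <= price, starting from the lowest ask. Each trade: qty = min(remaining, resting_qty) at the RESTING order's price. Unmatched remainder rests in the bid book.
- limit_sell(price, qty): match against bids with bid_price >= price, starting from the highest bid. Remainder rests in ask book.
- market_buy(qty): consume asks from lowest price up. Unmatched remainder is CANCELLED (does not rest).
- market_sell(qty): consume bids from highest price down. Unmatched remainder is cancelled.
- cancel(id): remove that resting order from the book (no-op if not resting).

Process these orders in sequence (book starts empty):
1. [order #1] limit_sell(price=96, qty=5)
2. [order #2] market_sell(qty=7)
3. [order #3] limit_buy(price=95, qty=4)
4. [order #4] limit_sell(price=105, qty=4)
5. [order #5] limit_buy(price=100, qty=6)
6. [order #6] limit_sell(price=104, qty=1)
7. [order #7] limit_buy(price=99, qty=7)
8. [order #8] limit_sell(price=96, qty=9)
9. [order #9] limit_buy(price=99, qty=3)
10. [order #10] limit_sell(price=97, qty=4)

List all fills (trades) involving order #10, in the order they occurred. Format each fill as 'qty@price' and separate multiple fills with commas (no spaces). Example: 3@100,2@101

After op 1 [order #1] limit_sell(price=96, qty=5): fills=none; bids=[-] asks=[#1:5@96]
After op 2 [order #2] market_sell(qty=7): fills=none; bids=[-] asks=[#1:5@96]
After op 3 [order #3] limit_buy(price=95, qty=4): fills=none; bids=[#3:4@95] asks=[#1:5@96]
After op 4 [order #4] limit_sell(price=105, qty=4): fills=none; bids=[#3:4@95] asks=[#1:5@96 #4:4@105]
After op 5 [order #5] limit_buy(price=100, qty=6): fills=#5x#1:5@96; bids=[#5:1@100 #3:4@95] asks=[#4:4@105]
After op 6 [order #6] limit_sell(price=104, qty=1): fills=none; bids=[#5:1@100 #3:4@95] asks=[#6:1@104 #4:4@105]
After op 7 [order #7] limit_buy(price=99, qty=7): fills=none; bids=[#5:1@100 #7:7@99 #3:4@95] asks=[#6:1@104 #4:4@105]
After op 8 [order #8] limit_sell(price=96, qty=9): fills=#5x#8:1@100 #7x#8:7@99; bids=[#3:4@95] asks=[#8:1@96 #6:1@104 #4:4@105]
After op 9 [order #9] limit_buy(price=99, qty=3): fills=#9x#8:1@96; bids=[#9:2@99 #3:4@95] asks=[#6:1@104 #4:4@105]
After op 10 [order #10] limit_sell(price=97, qty=4): fills=#9x#10:2@99; bids=[#3:4@95] asks=[#10:2@97 #6:1@104 #4:4@105]

Answer: 2@99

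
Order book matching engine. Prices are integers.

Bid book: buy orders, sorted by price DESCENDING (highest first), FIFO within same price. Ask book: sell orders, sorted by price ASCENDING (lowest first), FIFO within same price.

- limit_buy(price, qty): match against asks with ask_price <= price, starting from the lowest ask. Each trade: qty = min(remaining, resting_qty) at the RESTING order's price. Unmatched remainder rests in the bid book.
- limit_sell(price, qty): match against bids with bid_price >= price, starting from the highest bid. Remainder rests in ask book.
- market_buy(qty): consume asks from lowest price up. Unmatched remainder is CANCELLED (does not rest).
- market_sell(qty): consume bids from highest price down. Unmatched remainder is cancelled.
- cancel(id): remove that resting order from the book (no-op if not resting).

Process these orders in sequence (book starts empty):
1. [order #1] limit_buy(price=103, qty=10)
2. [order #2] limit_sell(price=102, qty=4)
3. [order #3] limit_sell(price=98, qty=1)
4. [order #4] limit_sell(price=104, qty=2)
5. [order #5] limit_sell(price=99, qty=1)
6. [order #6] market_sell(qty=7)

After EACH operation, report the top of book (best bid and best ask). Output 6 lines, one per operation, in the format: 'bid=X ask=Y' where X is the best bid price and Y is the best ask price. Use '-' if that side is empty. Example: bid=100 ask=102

After op 1 [order #1] limit_buy(price=103, qty=10): fills=none; bids=[#1:10@103] asks=[-]
After op 2 [order #2] limit_sell(price=102, qty=4): fills=#1x#2:4@103; bids=[#1:6@103] asks=[-]
After op 3 [order #3] limit_sell(price=98, qty=1): fills=#1x#3:1@103; bids=[#1:5@103] asks=[-]
After op 4 [order #4] limit_sell(price=104, qty=2): fills=none; bids=[#1:5@103] asks=[#4:2@104]
After op 5 [order #5] limit_sell(price=99, qty=1): fills=#1x#5:1@103; bids=[#1:4@103] asks=[#4:2@104]
After op 6 [order #6] market_sell(qty=7): fills=#1x#6:4@103; bids=[-] asks=[#4:2@104]

Answer: bid=103 ask=-
bid=103 ask=-
bid=103 ask=-
bid=103 ask=104
bid=103 ask=104
bid=- ask=104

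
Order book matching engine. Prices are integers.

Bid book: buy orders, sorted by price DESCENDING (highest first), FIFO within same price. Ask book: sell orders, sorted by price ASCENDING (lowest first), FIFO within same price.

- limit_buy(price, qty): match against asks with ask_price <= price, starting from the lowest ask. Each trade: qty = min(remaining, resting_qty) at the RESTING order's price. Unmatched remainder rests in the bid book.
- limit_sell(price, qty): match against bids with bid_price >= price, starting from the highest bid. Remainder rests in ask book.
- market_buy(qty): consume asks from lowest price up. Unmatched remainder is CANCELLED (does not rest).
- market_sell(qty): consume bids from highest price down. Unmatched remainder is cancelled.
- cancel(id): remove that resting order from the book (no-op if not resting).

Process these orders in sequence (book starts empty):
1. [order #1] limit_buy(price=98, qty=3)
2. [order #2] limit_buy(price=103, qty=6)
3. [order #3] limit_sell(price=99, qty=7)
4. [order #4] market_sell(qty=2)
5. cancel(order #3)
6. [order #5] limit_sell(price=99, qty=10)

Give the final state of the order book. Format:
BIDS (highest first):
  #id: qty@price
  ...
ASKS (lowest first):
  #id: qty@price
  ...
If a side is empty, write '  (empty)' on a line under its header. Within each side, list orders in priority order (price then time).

After op 1 [order #1] limit_buy(price=98, qty=3): fills=none; bids=[#1:3@98] asks=[-]
After op 2 [order #2] limit_buy(price=103, qty=6): fills=none; bids=[#2:6@103 #1:3@98] asks=[-]
After op 3 [order #3] limit_sell(price=99, qty=7): fills=#2x#3:6@103; bids=[#1:3@98] asks=[#3:1@99]
After op 4 [order #4] market_sell(qty=2): fills=#1x#4:2@98; bids=[#1:1@98] asks=[#3:1@99]
After op 5 cancel(order #3): fills=none; bids=[#1:1@98] asks=[-]
After op 6 [order #5] limit_sell(price=99, qty=10): fills=none; bids=[#1:1@98] asks=[#5:10@99]

Answer: BIDS (highest first):
  #1: 1@98
ASKS (lowest first):
  #5: 10@99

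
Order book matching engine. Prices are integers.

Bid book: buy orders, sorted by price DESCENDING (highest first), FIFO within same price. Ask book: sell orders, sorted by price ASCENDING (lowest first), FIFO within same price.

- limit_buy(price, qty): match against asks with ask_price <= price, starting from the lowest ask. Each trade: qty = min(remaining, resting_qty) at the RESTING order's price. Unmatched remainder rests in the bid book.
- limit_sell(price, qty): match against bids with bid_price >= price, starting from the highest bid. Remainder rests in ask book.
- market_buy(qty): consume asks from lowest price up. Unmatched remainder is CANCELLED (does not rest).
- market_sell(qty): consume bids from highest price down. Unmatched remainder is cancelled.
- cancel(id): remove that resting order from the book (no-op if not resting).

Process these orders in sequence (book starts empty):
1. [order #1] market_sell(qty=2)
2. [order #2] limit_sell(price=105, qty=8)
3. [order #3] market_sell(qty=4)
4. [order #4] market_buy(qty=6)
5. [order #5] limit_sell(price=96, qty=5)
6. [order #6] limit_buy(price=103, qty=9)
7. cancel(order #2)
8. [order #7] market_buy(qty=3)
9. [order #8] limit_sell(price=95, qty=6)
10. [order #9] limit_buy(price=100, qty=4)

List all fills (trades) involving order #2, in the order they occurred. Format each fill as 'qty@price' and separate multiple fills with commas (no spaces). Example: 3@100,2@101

Answer: 6@105

Derivation:
After op 1 [order #1] market_sell(qty=2): fills=none; bids=[-] asks=[-]
After op 2 [order #2] limit_sell(price=105, qty=8): fills=none; bids=[-] asks=[#2:8@105]
After op 3 [order #3] market_sell(qty=4): fills=none; bids=[-] asks=[#2:8@105]
After op 4 [order #4] market_buy(qty=6): fills=#4x#2:6@105; bids=[-] asks=[#2:2@105]
After op 5 [order #5] limit_sell(price=96, qty=5): fills=none; bids=[-] asks=[#5:5@96 #2:2@105]
After op 6 [order #6] limit_buy(price=103, qty=9): fills=#6x#5:5@96; bids=[#6:4@103] asks=[#2:2@105]
After op 7 cancel(order #2): fills=none; bids=[#6:4@103] asks=[-]
After op 8 [order #7] market_buy(qty=3): fills=none; bids=[#6:4@103] asks=[-]
After op 9 [order #8] limit_sell(price=95, qty=6): fills=#6x#8:4@103; bids=[-] asks=[#8:2@95]
After op 10 [order #9] limit_buy(price=100, qty=4): fills=#9x#8:2@95; bids=[#9:2@100] asks=[-]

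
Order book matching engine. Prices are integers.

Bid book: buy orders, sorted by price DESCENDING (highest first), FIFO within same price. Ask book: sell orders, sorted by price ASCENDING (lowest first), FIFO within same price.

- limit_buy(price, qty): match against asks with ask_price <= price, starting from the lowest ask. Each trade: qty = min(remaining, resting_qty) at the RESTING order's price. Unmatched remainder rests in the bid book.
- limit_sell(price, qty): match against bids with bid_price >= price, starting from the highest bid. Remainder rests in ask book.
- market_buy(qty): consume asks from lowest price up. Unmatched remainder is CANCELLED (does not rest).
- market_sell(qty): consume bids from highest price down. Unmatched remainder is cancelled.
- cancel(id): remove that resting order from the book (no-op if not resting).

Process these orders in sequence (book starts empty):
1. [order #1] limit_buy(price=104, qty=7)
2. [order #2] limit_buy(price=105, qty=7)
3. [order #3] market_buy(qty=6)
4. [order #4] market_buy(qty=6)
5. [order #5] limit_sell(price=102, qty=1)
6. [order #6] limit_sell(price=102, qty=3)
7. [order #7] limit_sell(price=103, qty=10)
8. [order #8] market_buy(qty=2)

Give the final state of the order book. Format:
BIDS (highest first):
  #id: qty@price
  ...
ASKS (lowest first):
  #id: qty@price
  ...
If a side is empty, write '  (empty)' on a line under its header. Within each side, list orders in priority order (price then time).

After op 1 [order #1] limit_buy(price=104, qty=7): fills=none; bids=[#1:7@104] asks=[-]
After op 2 [order #2] limit_buy(price=105, qty=7): fills=none; bids=[#2:7@105 #1:7@104] asks=[-]
After op 3 [order #3] market_buy(qty=6): fills=none; bids=[#2:7@105 #1:7@104] asks=[-]
After op 4 [order #4] market_buy(qty=6): fills=none; bids=[#2:7@105 #1:7@104] asks=[-]
After op 5 [order #5] limit_sell(price=102, qty=1): fills=#2x#5:1@105; bids=[#2:6@105 #1:7@104] asks=[-]
After op 6 [order #6] limit_sell(price=102, qty=3): fills=#2x#6:3@105; bids=[#2:3@105 #1:7@104] asks=[-]
After op 7 [order #7] limit_sell(price=103, qty=10): fills=#2x#7:3@105 #1x#7:7@104; bids=[-] asks=[-]
After op 8 [order #8] market_buy(qty=2): fills=none; bids=[-] asks=[-]

Answer: BIDS (highest first):
  (empty)
ASKS (lowest first):
  (empty)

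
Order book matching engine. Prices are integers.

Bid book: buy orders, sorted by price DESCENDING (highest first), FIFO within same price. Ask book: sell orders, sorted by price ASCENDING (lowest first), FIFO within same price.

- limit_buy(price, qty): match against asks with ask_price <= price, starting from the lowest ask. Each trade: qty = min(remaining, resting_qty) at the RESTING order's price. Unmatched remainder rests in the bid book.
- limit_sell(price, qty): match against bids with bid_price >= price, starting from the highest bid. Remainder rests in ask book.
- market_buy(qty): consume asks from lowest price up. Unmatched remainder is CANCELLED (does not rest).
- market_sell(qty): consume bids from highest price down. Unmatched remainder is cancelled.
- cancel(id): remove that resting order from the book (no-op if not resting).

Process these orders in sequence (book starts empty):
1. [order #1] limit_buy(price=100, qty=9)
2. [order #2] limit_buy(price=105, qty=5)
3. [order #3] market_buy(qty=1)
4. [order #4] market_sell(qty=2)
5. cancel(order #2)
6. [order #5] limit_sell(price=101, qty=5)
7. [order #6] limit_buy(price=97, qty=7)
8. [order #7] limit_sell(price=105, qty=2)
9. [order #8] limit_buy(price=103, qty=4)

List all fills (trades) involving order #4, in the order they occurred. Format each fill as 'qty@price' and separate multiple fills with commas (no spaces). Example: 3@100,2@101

Answer: 2@105

Derivation:
After op 1 [order #1] limit_buy(price=100, qty=9): fills=none; bids=[#1:9@100] asks=[-]
After op 2 [order #2] limit_buy(price=105, qty=5): fills=none; bids=[#2:5@105 #1:9@100] asks=[-]
After op 3 [order #3] market_buy(qty=1): fills=none; bids=[#2:5@105 #1:9@100] asks=[-]
After op 4 [order #4] market_sell(qty=2): fills=#2x#4:2@105; bids=[#2:3@105 #1:9@100] asks=[-]
After op 5 cancel(order #2): fills=none; bids=[#1:9@100] asks=[-]
After op 6 [order #5] limit_sell(price=101, qty=5): fills=none; bids=[#1:9@100] asks=[#5:5@101]
After op 7 [order #6] limit_buy(price=97, qty=7): fills=none; bids=[#1:9@100 #6:7@97] asks=[#5:5@101]
After op 8 [order #7] limit_sell(price=105, qty=2): fills=none; bids=[#1:9@100 #6:7@97] asks=[#5:5@101 #7:2@105]
After op 9 [order #8] limit_buy(price=103, qty=4): fills=#8x#5:4@101; bids=[#1:9@100 #6:7@97] asks=[#5:1@101 #7:2@105]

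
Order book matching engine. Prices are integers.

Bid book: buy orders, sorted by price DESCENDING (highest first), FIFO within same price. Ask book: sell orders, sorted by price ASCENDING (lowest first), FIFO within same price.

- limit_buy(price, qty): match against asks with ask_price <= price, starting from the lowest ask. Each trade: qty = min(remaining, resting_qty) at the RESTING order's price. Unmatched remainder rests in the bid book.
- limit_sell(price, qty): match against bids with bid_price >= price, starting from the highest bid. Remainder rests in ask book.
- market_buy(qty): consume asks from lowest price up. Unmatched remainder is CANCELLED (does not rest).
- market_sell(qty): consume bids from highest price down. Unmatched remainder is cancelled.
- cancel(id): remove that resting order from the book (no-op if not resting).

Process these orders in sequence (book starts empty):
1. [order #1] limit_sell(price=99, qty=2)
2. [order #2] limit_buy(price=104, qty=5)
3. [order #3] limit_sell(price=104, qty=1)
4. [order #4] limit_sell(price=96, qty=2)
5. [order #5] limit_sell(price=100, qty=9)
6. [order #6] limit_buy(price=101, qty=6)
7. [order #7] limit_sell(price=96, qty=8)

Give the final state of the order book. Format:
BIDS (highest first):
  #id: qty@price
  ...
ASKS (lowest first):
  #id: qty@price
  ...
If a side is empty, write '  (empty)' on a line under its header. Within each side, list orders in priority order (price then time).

Answer: BIDS (highest first):
  (empty)
ASKS (lowest first):
  #7: 8@96
  #5: 3@100

Derivation:
After op 1 [order #1] limit_sell(price=99, qty=2): fills=none; bids=[-] asks=[#1:2@99]
After op 2 [order #2] limit_buy(price=104, qty=5): fills=#2x#1:2@99; bids=[#2:3@104] asks=[-]
After op 3 [order #3] limit_sell(price=104, qty=1): fills=#2x#3:1@104; bids=[#2:2@104] asks=[-]
After op 4 [order #4] limit_sell(price=96, qty=2): fills=#2x#4:2@104; bids=[-] asks=[-]
After op 5 [order #5] limit_sell(price=100, qty=9): fills=none; bids=[-] asks=[#5:9@100]
After op 6 [order #6] limit_buy(price=101, qty=6): fills=#6x#5:6@100; bids=[-] asks=[#5:3@100]
After op 7 [order #7] limit_sell(price=96, qty=8): fills=none; bids=[-] asks=[#7:8@96 #5:3@100]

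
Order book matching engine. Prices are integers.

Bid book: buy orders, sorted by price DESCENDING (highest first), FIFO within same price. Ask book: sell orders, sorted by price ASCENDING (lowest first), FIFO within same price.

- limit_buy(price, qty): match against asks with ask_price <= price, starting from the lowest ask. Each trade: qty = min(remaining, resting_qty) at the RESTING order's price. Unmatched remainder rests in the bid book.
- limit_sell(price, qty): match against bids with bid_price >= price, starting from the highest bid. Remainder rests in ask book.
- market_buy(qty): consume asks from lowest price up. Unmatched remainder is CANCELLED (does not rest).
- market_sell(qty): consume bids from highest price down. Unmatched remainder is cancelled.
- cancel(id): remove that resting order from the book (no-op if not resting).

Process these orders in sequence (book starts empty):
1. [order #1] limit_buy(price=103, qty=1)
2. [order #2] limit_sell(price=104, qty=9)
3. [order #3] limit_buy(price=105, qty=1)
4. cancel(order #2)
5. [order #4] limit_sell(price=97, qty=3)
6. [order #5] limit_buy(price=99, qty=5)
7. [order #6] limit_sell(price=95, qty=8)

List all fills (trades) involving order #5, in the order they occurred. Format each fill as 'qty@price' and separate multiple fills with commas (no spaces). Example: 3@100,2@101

After op 1 [order #1] limit_buy(price=103, qty=1): fills=none; bids=[#1:1@103] asks=[-]
After op 2 [order #2] limit_sell(price=104, qty=9): fills=none; bids=[#1:1@103] asks=[#2:9@104]
After op 3 [order #3] limit_buy(price=105, qty=1): fills=#3x#2:1@104; bids=[#1:1@103] asks=[#2:8@104]
After op 4 cancel(order #2): fills=none; bids=[#1:1@103] asks=[-]
After op 5 [order #4] limit_sell(price=97, qty=3): fills=#1x#4:1@103; bids=[-] asks=[#4:2@97]
After op 6 [order #5] limit_buy(price=99, qty=5): fills=#5x#4:2@97; bids=[#5:3@99] asks=[-]
After op 7 [order #6] limit_sell(price=95, qty=8): fills=#5x#6:3@99; bids=[-] asks=[#6:5@95]

Answer: 2@97,3@99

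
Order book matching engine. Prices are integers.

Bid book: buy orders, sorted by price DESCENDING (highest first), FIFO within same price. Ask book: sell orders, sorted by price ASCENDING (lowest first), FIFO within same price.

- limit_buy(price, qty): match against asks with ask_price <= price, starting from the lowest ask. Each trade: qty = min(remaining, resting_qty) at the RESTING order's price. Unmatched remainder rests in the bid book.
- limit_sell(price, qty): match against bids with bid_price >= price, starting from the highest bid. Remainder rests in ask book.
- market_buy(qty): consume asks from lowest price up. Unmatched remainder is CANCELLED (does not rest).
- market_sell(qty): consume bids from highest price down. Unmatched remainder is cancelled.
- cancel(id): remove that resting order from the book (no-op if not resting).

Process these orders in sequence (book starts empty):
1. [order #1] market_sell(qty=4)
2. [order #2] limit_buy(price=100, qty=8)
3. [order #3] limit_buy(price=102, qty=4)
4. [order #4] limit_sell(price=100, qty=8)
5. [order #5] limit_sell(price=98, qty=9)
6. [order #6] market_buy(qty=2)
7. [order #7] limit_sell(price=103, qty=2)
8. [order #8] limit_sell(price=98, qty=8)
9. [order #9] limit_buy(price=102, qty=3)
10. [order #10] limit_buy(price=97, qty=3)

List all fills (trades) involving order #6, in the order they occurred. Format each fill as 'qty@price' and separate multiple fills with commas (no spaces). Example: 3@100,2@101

Answer: 2@98

Derivation:
After op 1 [order #1] market_sell(qty=4): fills=none; bids=[-] asks=[-]
After op 2 [order #2] limit_buy(price=100, qty=8): fills=none; bids=[#2:8@100] asks=[-]
After op 3 [order #3] limit_buy(price=102, qty=4): fills=none; bids=[#3:4@102 #2:8@100] asks=[-]
After op 4 [order #4] limit_sell(price=100, qty=8): fills=#3x#4:4@102 #2x#4:4@100; bids=[#2:4@100] asks=[-]
After op 5 [order #5] limit_sell(price=98, qty=9): fills=#2x#5:4@100; bids=[-] asks=[#5:5@98]
After op 6 [order #6] market_buy(qty=2): fills=#6x#5:2@98; bids=[-] asks=[#5:3@98]
After op 7 [order #7] limit_sell(price=103, qty=2): fills=none; bids=[-] asks=[#5:3@98 #7:2@103]
After op 8 [order #8] limit_sell(price=98, qty=8): fills=none; bids=[-] asks=[#5:3@98 #8:8@98 #7:2@103]
After op 9 [order #9] limit_buy(price=102, qty=3): fills=#9x#5:3@98; bids=[-] asks=[#8:8@98 #7:2@103]
After op 10 [order #10] limit_buy(price=97, qty=3): fills=none; bids=[#10:3@97] asks=[#8:8@98 #7:2@103]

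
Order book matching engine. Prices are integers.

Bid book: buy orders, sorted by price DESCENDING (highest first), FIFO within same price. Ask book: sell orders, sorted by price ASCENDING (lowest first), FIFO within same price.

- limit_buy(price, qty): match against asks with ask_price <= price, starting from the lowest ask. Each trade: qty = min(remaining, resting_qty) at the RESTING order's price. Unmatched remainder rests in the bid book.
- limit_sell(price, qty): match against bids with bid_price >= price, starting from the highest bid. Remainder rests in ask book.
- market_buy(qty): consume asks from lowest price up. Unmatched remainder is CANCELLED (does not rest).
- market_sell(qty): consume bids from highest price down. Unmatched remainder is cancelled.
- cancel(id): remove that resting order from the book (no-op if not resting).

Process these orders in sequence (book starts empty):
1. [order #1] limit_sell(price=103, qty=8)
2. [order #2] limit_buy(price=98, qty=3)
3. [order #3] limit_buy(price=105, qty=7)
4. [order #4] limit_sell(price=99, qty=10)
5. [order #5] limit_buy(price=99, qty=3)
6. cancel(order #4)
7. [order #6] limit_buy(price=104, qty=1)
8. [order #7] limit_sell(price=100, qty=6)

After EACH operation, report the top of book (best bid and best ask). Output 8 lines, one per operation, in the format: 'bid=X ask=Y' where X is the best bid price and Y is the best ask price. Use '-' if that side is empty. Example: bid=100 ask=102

Answer: bid=- ask=103
bid=98 ask=103
bid=98 ask=103
bid=98 ask=99
bid=98 ask=99
bid=98 ask=103
bid=98 ask=-
bid=98 ask=100

Derivation:
After op 1 [order #1] limit_sell(price=103, qty=8): fills=none; bids=[-] asks=[#1:8@103]
After op 2 [order #2] limit_buy(price=98, qty=3): fills=none; bids=[#2:3@98] asks=[#1:8@103]
After op 3 [order #3] limit_buy(price=105, qty=7): fills=#3x#1:7@103; bids=[#2:3@98] asks=[#1:1@103]
After op 4 [order #4] limit_sell(price=99, qty=10): fills=none; bids=[#2:3@98] asks=[#4:10@99 #1:1@103]
After op 5 [order #5] limit_buy(price=99, qty=3): fills=#5x#4:3@99; bids=[#2:3@98] asks=[#4:7@99 #1:1@103]
After op 6 cancel(order #4): fills=none; bids=[#2:3@98] asks=[#1:1@103]
After op 7 [order #6] limit_buy(price=104, qty=1): fills=#6x#1:1@103; bids=[#2:3@98] asks=[-]
After op 8 [order #7] limit_sell(price=100, qty=6): fills=none; bids=[#2:3@98] asks=[#7:6@100]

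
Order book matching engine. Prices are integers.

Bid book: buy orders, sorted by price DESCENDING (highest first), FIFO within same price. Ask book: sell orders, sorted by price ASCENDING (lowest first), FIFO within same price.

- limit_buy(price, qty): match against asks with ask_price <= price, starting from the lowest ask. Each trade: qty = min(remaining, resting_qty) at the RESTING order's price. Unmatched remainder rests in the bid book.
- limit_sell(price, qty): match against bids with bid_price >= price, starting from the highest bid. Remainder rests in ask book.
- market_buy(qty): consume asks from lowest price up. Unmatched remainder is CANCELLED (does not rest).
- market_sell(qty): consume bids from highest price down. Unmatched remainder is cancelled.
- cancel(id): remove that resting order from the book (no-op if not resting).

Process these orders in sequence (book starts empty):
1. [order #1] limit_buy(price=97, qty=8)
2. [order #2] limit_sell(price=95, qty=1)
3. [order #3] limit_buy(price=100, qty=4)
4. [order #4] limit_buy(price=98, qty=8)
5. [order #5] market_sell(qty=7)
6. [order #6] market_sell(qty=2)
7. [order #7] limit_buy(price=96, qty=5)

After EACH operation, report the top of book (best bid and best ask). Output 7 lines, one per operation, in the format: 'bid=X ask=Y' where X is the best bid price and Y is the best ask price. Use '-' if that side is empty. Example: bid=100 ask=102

After op 1 [order #1] limit_buy(price=97, qty=8): fills=none; bids=[#1:8@97] asks=[-]
After op 2 [order #2] limit_sell(price=95, qty=1): fills=#1x#2:1@97; bids=[#1:7@97] asks=[-]
After op 3 [order #3] limit_buy(price=100, qty=4): fills=none; bids=[#3:4@100 #1:7@97] asks=[-]
After op 4 [order #4] limit_buy(price=98, qty=8): fills=none; bids=[#3:4@100 #4:8@98 #1:7@97] asks=[-]
After op 5 [order #5] market_sell(qty=7): fills=#3x#5:4@100 #4x#5:3@98; bids=[#4:5@98 #1:7@97] asks=[-]
After op 6 [order #6] market_sell(qty=2): fills=#4x#6:2@98; bids=[#4:3@98 #1:7@97] asks=[-]
After op 7 [order #7] limit_buy(price=96, qty=5): fills=none; bids=[#4:3@98 #1:7@97 #7:5@96] asks=[-]

Answer: bid=97 ask=-
bid=97 ask=-
bid=100 ask=-
bid=100 ask=-
bid=98 ask=-
bid=98 ask=-
bid=98 ask=-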